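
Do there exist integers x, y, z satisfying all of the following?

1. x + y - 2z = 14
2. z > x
Yes

Take x = -1, y = 15, z = 0. Substituting into each constraint:
  (1) (-1) + 15 - 2(0) = 14 ✓
  (2) 0 > -1 ✓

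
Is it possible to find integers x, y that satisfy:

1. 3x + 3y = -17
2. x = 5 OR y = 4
No

Even the single constraint (3x + 3y = -17) is infeasible over the integers.

  - 3x + 3y = -17: every term on the left is divisible by 3, so the LHS ≡ 0 (mod 3), but the RHS -17 is not — no integer solution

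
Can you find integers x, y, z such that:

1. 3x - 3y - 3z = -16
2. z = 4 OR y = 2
No

Even the single constraint (3x - 3y - 3z = -16) is infeasible over the integers.

  - 3x - 3y - 3z = -16: every term on the left is divisible by 3, so the LHS ≡ 0 (mod 3), but the RHS -16 is not — no integer solution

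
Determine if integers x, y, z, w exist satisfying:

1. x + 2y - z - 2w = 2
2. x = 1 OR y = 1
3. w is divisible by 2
Yes

Take x = 0, y = 1, z = 0, w = 0. Substituting into each constraint:
  (1) 0 + 2(1) + 0 - 2(0) = 2 ✓
  (2) y = 1, target 1 ✓ (second branch holds)
  (3) 0 = 2 × 0, remainder 0 ✓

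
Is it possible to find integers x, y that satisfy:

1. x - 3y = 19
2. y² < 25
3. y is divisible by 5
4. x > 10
Yes

Take x = 19, y = 0. Substituting into each constraint:
  (1) 19 - 3(0) = 19 ✓
  (2) y² = (0)² = 0, and 0 < 25 ✓
  (3) 0 = 5 × 0, remainder 0 ✓
  (4) 19 > 10 ✓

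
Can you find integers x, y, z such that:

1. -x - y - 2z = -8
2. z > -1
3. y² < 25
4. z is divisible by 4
Yes

Take x = 8, y = 0, z = 0. Substituting into each constraint:
  (1) (-8) + 0 - 2(0) = -8 ✓
  (2) 0 > -1 ✓
  (3) y² = (0)² = 0, and 0 < 25 ✓
  (4) 0 = 4 × 0, remainder 0 ✓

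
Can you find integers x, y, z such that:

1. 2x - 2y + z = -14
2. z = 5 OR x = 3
Yes

Take x = 3, y = 10, z = 0. Substituting into each constraint:
  (1) 2(3) - 2(10) + 0 = -14 ✓
  (2) x = 3, target 3 ✓ (second branch holds)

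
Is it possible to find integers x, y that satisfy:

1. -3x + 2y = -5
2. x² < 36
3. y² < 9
Yes

Take x = 3, y = 2. Substituting into each constraint:
  (1) -3(3) + 2(2) = -5 ✓
  (2) x² = (3)² = 9, and 9 < 36 ✓
  (3) y² = (2)² = 4, and 4 < 9 ✓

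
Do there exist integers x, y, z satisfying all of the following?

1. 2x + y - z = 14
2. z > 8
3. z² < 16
No

A contradictory subset is {z > 8, z² < 16}. No integer assignment can satisfy these jointly:

  - z > 8: bounds one variable relative to a constant
  - z² < 16: restricts z to |z| ≤ 3

Direct contradiction: the bounds on z require z ≥ 9 and z ≤ 3 simultaneously, which is empty.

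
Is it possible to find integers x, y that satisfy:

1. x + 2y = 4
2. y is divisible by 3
Yes

Take x = 4, y = 0. Substituting into each constraint:
  (1) 4 + 2(0) = 4 ✓
  (2) 0 = 3 × 0, remainder 0 ✓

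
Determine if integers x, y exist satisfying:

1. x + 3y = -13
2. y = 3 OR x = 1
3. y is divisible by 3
Yes

Take x = -22, y = 3. Substituting into each constraint:
  (1) (-22) + 3(3) = -13 ✓
  (2) y = 3, target 3 ✓ (first branch holds)
  (3) 3 = 3 × 1, remainder 0 ✓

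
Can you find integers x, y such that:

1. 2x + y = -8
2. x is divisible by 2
Yes

Take x = 0, y = -8. Substituting into each constraint:
  (1) 2(0) + (-8) = -8 ✓
  (2) 0 = 2 × 0, remainder 0 ✓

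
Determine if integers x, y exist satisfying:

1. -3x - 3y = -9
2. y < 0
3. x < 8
Yes

Take x = 4, y = -1. Substituting into each constraint:
  (1) -3(4) - 3(-1) = -9 ✓
  (2) -1 < 0 ✓
  (3) 4 < 8 ✓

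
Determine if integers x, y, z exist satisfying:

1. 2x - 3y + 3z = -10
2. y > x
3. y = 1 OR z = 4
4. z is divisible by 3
Yes

Take x = -17, y = 1, z = 9. Substituting into each constraint:
  (1) 2(-17) - 3(1) + 3(9) = -10 ✓
  (2) 1 > -17 ✓
  (3) y = 1, target 1 ✓ (first branch holds)
  (4) 9 = 3 × 3, remainder 0 ✓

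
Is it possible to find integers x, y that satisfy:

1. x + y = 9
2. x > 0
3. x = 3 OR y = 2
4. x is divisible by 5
No

A contradictory subset is {x + y = 9, x = 3 OR y = 2, x is divisible by 5}. No integer assignment can satisfy these jointly:

  - x + y = 9: is a linear equation tying the variables together
  - x = 3 OR y = 2: forces a choice: either x = 3 or y = 2
  - x is divisible by 5: restricts x to multiples of 5

Split on the disjunction (x = 3 OR y = 2):
  • If x = 3: this contradicts the divisibility constraint — 3 is not a multiple of 5.
  • If y = 2: with y = 2, writing x = 5x', every remaining term of the linear equation is divisible by 5, so the left side is ≡ 0 (mod 5); but the right side 7 ≡ 2 (mod 5). No integers can satisfy it.
Both branches are infeasible, so the system has no integer solution.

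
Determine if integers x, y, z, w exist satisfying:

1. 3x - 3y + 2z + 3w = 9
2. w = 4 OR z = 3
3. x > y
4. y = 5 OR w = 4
Yes

Take x = 1, y = 0, z = -3, w = 4. Substituting into each constraint:
  (1) 3(1) - 3(0) + 2(-3) + 3(4) = 9 ✓
  (2) w = 4, target 4 ✓ (first branch holds)
  (3) 1 > 0 ✓
  (4) w = 4, target 4 ✓ (second branch holds)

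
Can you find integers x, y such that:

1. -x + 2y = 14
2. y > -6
Yes

Take x = 0, y = 7. Substituting into each constraint:
  (1) 0 + 2(7) = 14 ✓
  (2) 7 > -6 ✓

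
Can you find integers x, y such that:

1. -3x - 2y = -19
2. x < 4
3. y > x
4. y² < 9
No

A contradictory subset is {-3x - 2y = -19, y > x, y² < 9}. No integer assignment can satisfy these jointly:

  - -3x - 2y = -19: is a linear equation tying the variables together
  - y > x: bounds one variable relative to another variable
  - y² < 9: restricts y to |y| ≤ 2

Propagating the comparison: x < y and y ≤ 2 give x ≤ 1. Range argument: with x ∈ [−∞, 1], y ∈ [-2, 2], the left side of the equation is at least -7, but the right side is -19 < -7. No integer solution exists.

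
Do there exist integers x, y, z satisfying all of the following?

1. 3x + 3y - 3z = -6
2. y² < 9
Yes

Take x = -2, y = 0, z = 0. Substituting into each constraint:
  (1) 3(-2) + 3(0) - 3(0) = -6 ✓
  (2) y² = (0)² = 0, and 0 < 9 ✓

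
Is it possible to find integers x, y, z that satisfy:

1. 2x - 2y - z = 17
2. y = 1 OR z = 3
Yes

Take x = 0, y = -10, z = 3. Substituting into each constraint:
  (1) 2(0) - 2(-10) + (-3) = 17 ✓
  (2) z = 3, target 3 ✓ (second branch holds)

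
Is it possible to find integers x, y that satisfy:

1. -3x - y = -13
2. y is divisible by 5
Yes

Take x = 1, y = 10. Substituting into each constraint:
  (1) -3(1) + (-10) = -13 ✓
  (2) 10 = 5 × 2, remainder 0 ✓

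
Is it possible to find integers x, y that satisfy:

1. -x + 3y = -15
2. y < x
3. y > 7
Yes

Take x = 39, y = 8. Substituting into each constraint:
  (1) (-39) + 3(8) = -15 ✓
  (2) 8 < 39 ✓
  (3) 8 > 7 ✓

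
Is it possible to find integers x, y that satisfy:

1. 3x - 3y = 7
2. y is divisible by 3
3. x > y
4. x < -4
No

Even the single constraint (3x - 3y = 7) is infeasible over the integers.

  - 3x - 3y = 7: every term on the left is divisible by 3, so the LHS ≡ 0 (mod 3), but the RHS 7 is not — no integer solution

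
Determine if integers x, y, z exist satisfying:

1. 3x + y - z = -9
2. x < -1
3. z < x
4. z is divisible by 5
Yes

Take x = -4, y = -2, z = -5. Substituting into each constraint:
  (1) 3(-4) + (-2) + 5 = -9 ✓
  (2) -4 < -1 ✓
  (3) -5 < -4 ✓
  (4) -5 = 5 × -1, remainder 0 ✓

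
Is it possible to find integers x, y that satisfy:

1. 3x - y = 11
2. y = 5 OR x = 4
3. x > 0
Yes

Take x = 4, y = 1. Substituting into each constraint:
  (1) 3(4) + (-1) = 11 ✓
  (2) x = 4, target 4 ✓ (second branch holds)
  (3) 4 > 0 ✓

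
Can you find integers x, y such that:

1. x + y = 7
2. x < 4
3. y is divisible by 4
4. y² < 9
No

A contradictory subset is {x + y = 7, x < 4, y² < 9}. No integer assignment can satisfy these jointly:

  - x + y = 7: is a linear equation tying the variables together
  - x < 4: bounds one variable relative to a constant
  - y² < 9: restricts y to |y| ≤ 2

Range argument: with x ∈ [−∞, 3], y ∈ [-2, 2], the left side of the equation is at most 5, but the right side is 7 > 5. No integer solution exists.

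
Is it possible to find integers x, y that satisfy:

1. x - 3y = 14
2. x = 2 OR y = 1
Yes

Take x = 17, y = 1. Substituting into each constraint:
  (1) 17 - 3(1) = 14 ✓
  (2) y = 1, target 1 ✓ (second branch holds)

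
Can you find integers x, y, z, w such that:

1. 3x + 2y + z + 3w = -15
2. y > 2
Yes

Take x = -7, y = 3, z = 0, w = 0. Substituting into each constraint:
  (1) 3(-7) + 2(3) + 0 + 3(0) = -15 ✓
  (2) 3 > 2 ✓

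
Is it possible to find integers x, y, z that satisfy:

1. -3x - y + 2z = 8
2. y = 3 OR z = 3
Yes

Take x = -1, y = 1, z = 3. Substituting into each constraint:
  (1) -3(-1) + (-1) + 2(3) = 8 ✓
  (2) z = 3, target 3 ✓ (second branch holds)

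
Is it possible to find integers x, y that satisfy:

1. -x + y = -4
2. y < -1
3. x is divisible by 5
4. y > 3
No

A contradictory subset is {y < -1, y > 3}. No integer assignment can satisfy these jointly:

  - y < -1: bounds one variable relative to a constant
  - y > 3: bounds one variable relative to a constant

Direct contradiction: the bounds on y require y ≥ 4 and y ≤ -2 simultaneously, which is empty.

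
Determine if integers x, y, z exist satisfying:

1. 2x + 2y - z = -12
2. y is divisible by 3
Yes

Take x = 0, y = 0, z = 12. Substituting into each constraint:
  (1) 2(0) + 2(0) + (-12) = -12 ✓
  (2) 0 = 3 × 0, remainder 0 ✓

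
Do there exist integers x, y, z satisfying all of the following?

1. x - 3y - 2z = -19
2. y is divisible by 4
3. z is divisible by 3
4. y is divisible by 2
Yes

Take x = -19, y = 0, z = 0. Substituting into each constraint:
  (1) (-19) - 3(0) - 2(0) = -19 ✓
  (2) 0 = 4 × 0, remainder 0 ✓
  (3) 0 = 3 × 0, remainder 0 ✓
  (4) 0 = 2 × 0, remainder 0 ✓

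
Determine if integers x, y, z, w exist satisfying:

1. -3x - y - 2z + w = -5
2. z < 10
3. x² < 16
Yes

Take x = 1, y = 0, z = 1, w = 0. Substituting into each constraint:
  (1) -3(1) + 0 - 2(1) + 0 = -5 ✓
  (2) 1 < 10 ✓
  (3) x² = (1)² = 1, and 1 < 16 ✓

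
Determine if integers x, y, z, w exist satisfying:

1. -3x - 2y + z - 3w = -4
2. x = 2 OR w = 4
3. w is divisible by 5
Yes

Take x = 2, y = -8, z = 1, w = 5. Substituting into each constraint:
  (1) -3(2) - 2(-8) + 1 - 3(5) = -4 ✓
  (2) x = 2, target 2 ✓ (first branch holds)
  (3) 5 = 5 × 1, remainder 0 ✓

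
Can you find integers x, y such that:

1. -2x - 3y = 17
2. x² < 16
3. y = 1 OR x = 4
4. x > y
No

The full constraint system is jointly infeasible over the integers. Each constraint and what it forces:

  - -2x - 3y = 17: is a linear equation tying the variables together
  - x² < 16: restricts x to |x| ≤ 3
  - y = 1 OR x = 4: forces a choice: either y = 1 or x = 4
  - x > y: bounds one variable relative to another variable

Split on the disjunction (y = 1 OR x = 4):
  • If y = 1: the equation forces x = -10, but x² < 16 requires |x| ≤ 3.
  • If x = 4: this contradicts x² < 16, which requires |x| ≤ 3.
Both branches are infeasible, so the system has no integer solution.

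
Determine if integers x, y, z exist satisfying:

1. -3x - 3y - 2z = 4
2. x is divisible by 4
Yes

Take x = 0, y = 0, z = -2. Substituting into each constraint:
  (1) -3(0) - 3(0) - 2(-2) = 4 ✓
  (2) 0 = 4 × 0, remainder 0 ✓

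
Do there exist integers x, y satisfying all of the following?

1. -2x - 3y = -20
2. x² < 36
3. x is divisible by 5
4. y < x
No

A contradictory subset is {-2x - 3y = -20, x² < 36, y < x}. No integer assignment can satisfy these jointly:

  - -2x - 3y = -20: is a linear equation tying the variables together
  - x² < 36: restricts x to |x| ≤ 5
  - y < x: bounds one variable relative to another variable

The bounds confine x to {-5, -4, -3, -2, -1, 0, 1, 2, 3, 4, 5}. For each value, substitute into the equation:
  • x = -5: the equation forces y = 10, but x > y fails since -5 ≤ 10.
  • x = -4: the equation gives -3y = -28, so y would not be an integer.
  • x = -3: the equation gives -3y = -26, so y would not be an integer.
  • x = -2: the equation forces y = 8, but x > y fails since -2 ≤ 8.
  • x = -1: the equation gives -3y = -22, so y would not be an integer.
  • x = 0: the equation gives -3y = -20, so y would not be an integer.
  • x = 1: the equation forces y = 6, but x > y fails since 1 ≤ 6.
  • x = 2: the equation gives -3y = -16, so y would not be an integer.
  • x = 3: the equation gives -3y = -14, so y would not be an integer.
  • x = 4: the equation forces y = 4, but x > y fails since 4 ≤ 4.
  • x = 5: the equation gives -3y = -10, so y would not be an integer.
Every case fails, so no integer solution exists.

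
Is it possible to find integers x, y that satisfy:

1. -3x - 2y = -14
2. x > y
Yes

Take x = 4, y = 1. Substituting into each constraint:
  (1) -3(4) - 2(1) = -14 ✓
  (2) 4 > 1 ✓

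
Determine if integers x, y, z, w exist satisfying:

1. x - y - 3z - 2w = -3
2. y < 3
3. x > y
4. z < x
Yes

Take x = 0, y = -2, z = -1, w = 4. Substituting into each constraint:
  (1) 0 + 2 - 3(-1) - 2(4) = -3 ✓
  (2) -2 < 3 ✓
  (3) 0 > -2 ✓
  (4) -1 < 0 ✓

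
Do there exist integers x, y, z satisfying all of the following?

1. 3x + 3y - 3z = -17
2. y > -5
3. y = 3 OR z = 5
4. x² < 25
No

Even the single constraint (3x + 3y - 3z = -17) is infeasible over the integers.

  - 3x + 3y - 3z = -17: every term on the left is divisible by 3, so the LHS ≡ 0 (mod 3), but the RHS -17 is not — no integer solution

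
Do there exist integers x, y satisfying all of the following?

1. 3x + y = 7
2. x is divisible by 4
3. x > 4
Yes

Take x = 8, y = -17. Substituting into each constraint:
  (1) 3(8) + (-17) = 7 ✓
  (2) 8 = 4 × 2, remainder 0 ✓
  (3) 8 > 4 ✓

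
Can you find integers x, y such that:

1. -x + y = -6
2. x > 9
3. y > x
No

A contradictory subset is {-x + y = -6, y > x}. No integer assignment can satisfy these jointly:

  - -x + y = -6: is a linear equation tying the variables together
  - y > x: bounds one variable relative to another variable

From the equation, x − y = 6, i.e. y − x = -6; but y > x requires y − x ≥ 1. Contradiction.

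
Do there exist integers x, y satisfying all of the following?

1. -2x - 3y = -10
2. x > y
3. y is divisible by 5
Yes

Take x = 5, y = 0. Substituting into each constraint:
  (1) -2(5) - 3(0) = -10 ✓
  (2) 5 > 0 ✓
  (3) 0 = 5 × 0, remainder 0 ✓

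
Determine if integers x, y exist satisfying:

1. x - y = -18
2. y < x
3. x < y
No

A contradictory subset is {x - y = -18, y < x}. No integer assignment can satisfy these jointly:

  - x - y = -18: is a linear equation tying the variables together
  - y < x: bounds one variable relative to another variable

From the equation, x − y = -18, i.e. x − y = -18; but x > y requires x − y ≥ 1. Contradiction.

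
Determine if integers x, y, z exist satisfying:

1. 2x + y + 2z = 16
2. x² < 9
Yes

Take x = 0, y = 16, z = 0. Substituting into each constraint:
  (1) 2(0) + 16 + 2(0) = 16 ✓
  (2) x² = (0)² = 0, and 0 < 9 ✓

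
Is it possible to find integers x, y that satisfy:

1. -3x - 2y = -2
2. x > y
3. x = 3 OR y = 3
No

The full constraint system is jointly infeasible over the integers. Each constraint and what it forces:

  - -3x - 2y = -2: is a linear equation tying the variables together
  - x > y: bounds one variable relative to another variable
  - x = 3 OR y = 3: forces a choice: either x = 3 or y = 3

Split on the disjunction (x = 3 OR y = 3):
  • If x = 3: with x = 3, every remaining term of the linear equation is divisible by 2, so the left side is ≡ 0 (mod 2); but the right side 7 ≡ 1 (mod 2). No integers can satisfy it.
  • If y = 3: with y = 3, every remaining term of the linear equation is divisible by 3, so the left side is ≡ 0 (mod 3); but the right side 4 ≡ 1 (mod 3). No integers can satisfy it.
Both branches are infeasible, so the system has no integer solution.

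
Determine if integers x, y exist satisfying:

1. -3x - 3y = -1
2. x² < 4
No

Even the single constraint (-3x - 3y = -1) is infeasible over the integers.

  - -3x - 3y = -1: every term on the left is divisible by 3, so the LHS ≡ 0 (mod 3), but the RHS -1 is not — no integer solution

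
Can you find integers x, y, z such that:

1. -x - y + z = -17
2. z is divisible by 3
Yes

Take x = 17, y = 0, z = 0. Substituting into each constraint:
  (1) (-17) + 0 + 0 = -17 ✓
  (2) 0 = 3 × 0, remainder 0 ✓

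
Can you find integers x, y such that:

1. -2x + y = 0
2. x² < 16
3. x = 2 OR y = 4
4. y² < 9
No

A contradictory subset is {-2x + y = 0, x = 2 OR y = 4, y² < 9}. No integer assignment can satisfy these jointly:

  - -2x + y = 0: is a linear equation tying the variables together
  - x = 2 OR y = 4: forces a choice: either x = 2 or y = 4
  - y² < 9: restricts y to |y| ≤ 2

Split on the disjunction (x = 2 OR y = 4):
  • If x = 2: the equation forces y = 4, but y² < 9 requires |y| ≤ 2.
  • If y = 4: this contradicts y² < 9, which requires |y| ≤ 2.
Both branches are infeasible, so the system has no integer solution.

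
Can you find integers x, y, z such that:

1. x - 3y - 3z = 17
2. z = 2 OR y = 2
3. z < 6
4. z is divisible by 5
Yes

Take x = 38, y = 2, z = 5. Substituting into each constraint:
  (1) 38 - 3(2) - 3(5) = 17 ✓
  (2) y = 2, target 2 ✓ (second branch holds)
  (3) 5 < 6 ✓
  (4) 5 = 5 × 1, remainder 0 ✓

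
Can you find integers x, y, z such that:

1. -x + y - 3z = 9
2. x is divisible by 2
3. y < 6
Yes

Take x = 0, y = 0, z = -3. Substituting into each constraint:
  (1) 0 + 0 - 3(-3) = 9 ✓
  (2) 0 = 2 × 0, remainder 0 ✓
  (3) 0 < 6 ✓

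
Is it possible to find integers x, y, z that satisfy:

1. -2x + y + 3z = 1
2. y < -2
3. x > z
Yes

Take x = 7, y = -3, z = 6. Substituting into each constraint:
  (1) -2(7) + (-3) + 3(6) = 1 ✓
  (2) -3 < -2 ✓
  (3) 7 > 6 ✓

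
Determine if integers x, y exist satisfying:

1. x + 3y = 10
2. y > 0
Yes

Take x = 7, y = 1. Substituting into each constraint:
  (1) 7 + 3(1) = 10 ✓
  (2) 1 > 0 ✓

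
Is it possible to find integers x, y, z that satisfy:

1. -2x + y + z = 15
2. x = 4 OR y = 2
Yes

Take x = -6, y = 2, z = 1. Substituting into each constraint:
  (1) -2(-6) + 2 + 1 = 15 ✓
  (2) y = 2, target 2 ✓ (second branch holds)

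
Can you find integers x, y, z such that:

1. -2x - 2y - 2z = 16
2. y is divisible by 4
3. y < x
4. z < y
Yes

Take x = 1, y = 0, z = -9. Substituting into each constraint:
  (1) -2(1) - 2(0) - 2(-9) = 16 ✓
  (2) 0 = 4 × 0, remainder 0 ✓
  (3) 0 < 1 ✓
  (4) -9 < 0 ✓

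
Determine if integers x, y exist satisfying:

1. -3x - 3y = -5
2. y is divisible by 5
No

Even the single constraint (-3x - 3y = -5) is infeasible over the integers.

  - -3x - 3y = -5: every term on the left is divisible by 3, so the LHS ≡ 0 (mod 3), but the RHS -5 is not — no integer solution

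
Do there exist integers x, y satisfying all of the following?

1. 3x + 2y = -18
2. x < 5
Yes

Take x = 0, y = -9. Substituting into each constraint:
  (1) 3(0) + 2(-9) = -18 ✓
  (2) 0 < 5 ✓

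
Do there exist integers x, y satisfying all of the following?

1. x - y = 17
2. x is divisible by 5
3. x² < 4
Yes

Take x = 0, y = -17. Substituting into each constraint:
  (1) 0 + 17 = 17 ✓
  (2) 0 = 5 × 0, remainder 0 ✓
  (3) x² = (0)² = 0, and 0 < 4 ✓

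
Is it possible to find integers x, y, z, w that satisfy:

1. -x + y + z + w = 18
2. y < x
Yes

Take x = 0, y = -1, z = 0, w = 19. Substituting into each constraint:
  (1) 0 + (-1) + 0 + 19 = 18 ✓
  (2) -1 < 0 ✓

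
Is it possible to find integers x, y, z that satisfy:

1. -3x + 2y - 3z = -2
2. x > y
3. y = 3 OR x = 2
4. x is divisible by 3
No

The full constraint system is jointly infeasible over the integers. Each constraint and what it forces:

  - -3x + 2y - 3z = -2: is a linear equation tying the variables together
  - x > y: bounds one variable relative to another variable
  - y = 3 OR x = 2: forces a choice: either y = 3 or x = 2
  - x is divisible by 3: restricts x to multiples of 3

Split on the disjunction (y = 3 OR x = 2):
  • If y = 3: with y = 3, writing x = 3x', every remaining term of the linear equation is divisible by 3, so the left side is ≡ 0 (mod 3); but the right side -8 ≡ 1 (mod 3). No integers can satisfy it.
  • If x = 2: this contradicts the divisibility constraint — 2 is not a multiple of 3.
Both branches are infeasible, so the system has no integer solution.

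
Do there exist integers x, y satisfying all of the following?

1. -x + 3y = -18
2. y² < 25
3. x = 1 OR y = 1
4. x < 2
No

A contradictory subset is {-x + 3y = -18, x = 1 OR y = 1, x < 2}. No integer assignment can satisfy these jointly:

  - -x + 3y = -18: is a linear equation tying the variables together
  - x = 1 OR y = 1: forces a choice: either x = 1 or y = 1
  - x < 2: bounds one variable relative to a constant

Split on the disjunction (x = 1 OR y = 1):
  • If x = 1: with x = 1, every remaining term of the linear equation is divisible by 3, so the left side is ≡ 0 (mod 3); but the right side -17 ≡ 1 (mod 3). No integers can satisfy it.
  • If y = 1: the equation forces x = 21, which contradicts the bound x ≤ 1.
Both branches are infeasible, so the system has no integer solution.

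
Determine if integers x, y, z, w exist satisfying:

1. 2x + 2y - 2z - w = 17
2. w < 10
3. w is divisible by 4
No

A contradictory subset is {2x + 2y - 2z - w = 17, w is divisible by 4}. No integer assignment can satisfy these jointly:

  - 2x + 2y - 2z - w = 17: is a linear equation tying the variables together
  - w is divisible by 4: restricts w to multiples of 4

Modular obstruction: writing w = 4w', every remaining term of the linear equation is divisible by 2, so the left side is ≡ 0 (mod 2); but the right side 17 ≡ 1 (mod 2). No integers can satisfy it.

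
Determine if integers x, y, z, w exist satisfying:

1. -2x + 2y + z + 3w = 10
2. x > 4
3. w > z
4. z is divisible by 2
Yes

Take x = 5, y = 7, z = 0, w = 2. Substituting into each constraint:
  (1) -2(5) + 2(7) + 0 + 3(2) = 10 ✓
  (2) 5 > 4 ✓
  (3) 2 > 0 ✓
  (4) 0 = 2 × 0, remainder 0 ✓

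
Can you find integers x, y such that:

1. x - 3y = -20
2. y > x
Yes

Take x = -20, y = 0. Substituting into each constraint:
  (1) (-20) - 3(0) = -20 ✓
  (2) 0 > -20 ✓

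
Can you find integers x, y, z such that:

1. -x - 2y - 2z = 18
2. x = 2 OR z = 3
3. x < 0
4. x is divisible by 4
Yes

Take x = -4, y = -10, z = 3. Substituting into each constraint:
  (1) 4 - 2(-10) - 2(3) = 18 ✓
  (2) z = 3, target 3 ✓ (second branch holds)
  (3) -4 < 0 ✓
  (4) -4 = 4 × -1, remainder 0 ✓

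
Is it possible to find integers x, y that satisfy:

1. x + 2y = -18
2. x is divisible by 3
Yes

Take x = 0, y = -9. Substituting into each constraint:
  (1) 0 + 2(-9) = -18 ✓
  (2) 0 = 3 × 0, remainder 0 ✓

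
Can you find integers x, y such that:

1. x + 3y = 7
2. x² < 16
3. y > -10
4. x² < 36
Yes

Take x = 1, y = 2. Substituting into each constraint:
  (1) 1 + 3(2) = 7 ✓
  (2) x² = (1)² = 1, and 1 < 16 ✓
  (3) 2 > -10 ✓
  (4) x² = (1)² = 1, and 1 < 36 ✓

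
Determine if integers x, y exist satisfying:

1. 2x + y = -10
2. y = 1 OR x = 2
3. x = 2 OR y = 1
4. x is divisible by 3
No

A contradictory subset is {2x + y = -10, y = 1 OR x = 2, x is divisible by 3}. No integer assignment can satisfy these jointly:

  - 2x + y = -10: is a linear equation tying the variables together
  - y = 1 OR x = 2: forces a choice: either y = 1 or x = 2
  - x is divisible by 3: restricts x to multiples of 3

Split on the disjunction (y = 1 OR x = 2):
  • If y = 1: with y = 1, writing x = 3x', every remaining term of the linear equation is divisible by 6, so the left side is ≡ 0 (mod 6); but the right side -11 ≡ 1 (mod 6). No integers can satisfy it.
  • If x = 2: this contradicts the divisibility constraint — 2 is not a multiple of 3.
Both branches are infeasible, so the system has no integer solution.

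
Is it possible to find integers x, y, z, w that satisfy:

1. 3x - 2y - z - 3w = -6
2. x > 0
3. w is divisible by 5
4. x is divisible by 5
Yes

Take x = 5, y = -1, z = 23, w = 0. Substituting into each constraint:
  (1) 3(5) - 2(-1) + (-23) - 3(0) = -6 ✓
  (2) 5 > 0 ✓
  (3) 0 = 5 × 0, remainder 0 ✓
  (4) 5 = 5 × 1, remainder 0 ✓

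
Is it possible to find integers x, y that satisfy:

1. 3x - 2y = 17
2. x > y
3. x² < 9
Yes

Take x = -1, y = -10. Substituting into each constraint:
  (1) 3(-1) - 2(-10) = 17 ✓
  (2) -1 > -10 ✓
  (3) x² = (-1)² = 1, and 1 < 9 ✓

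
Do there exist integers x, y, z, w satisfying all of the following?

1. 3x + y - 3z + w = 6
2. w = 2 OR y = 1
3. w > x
Yes

Take x = 1, y = 4, z = 1, w = 2. Substituting into each constraint:
  (1) 3(1) + 4 - 3(1) + 2 = 6 ✓
  (2) w = 2, target 2 ✓ (first branch holds)
  (3) 2 > 1 ✓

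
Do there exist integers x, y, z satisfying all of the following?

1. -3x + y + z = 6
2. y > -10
Yes

Take x = -2, y = 0, z = 0. Substituting into each constraint:
  (1) -3(-2) + 0 + 0 = 6 ✓
  (2) 0 > -10 ✓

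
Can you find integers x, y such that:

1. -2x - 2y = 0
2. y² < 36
Yes

Take x = 0, y = 0. Substituting into each constraint:
  (1) -2(0) - 2(0) = 0 ✓
  (2) y² = (0)² = 0, and 0 < 36 ✓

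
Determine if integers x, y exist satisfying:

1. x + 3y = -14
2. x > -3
Yes

Take x = -2, y = -4. Substituting into each constraint:
  (1) (-2) + 3(-4) = -14 ✓
  (2) -2 > -3 ✓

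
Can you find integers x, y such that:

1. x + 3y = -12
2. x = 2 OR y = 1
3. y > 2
No

The full constraint system is jointly infeasible over the integers. Each constraint and what it forces:

  - x + 3y = -12: is a linear equation tying the variables together
  - x = 2 OR y = 1: forces a choice: either x = 2 or y = 1
  - y > 2: bounds one variable relative to a constant

Split on the disjunction (x = 2 OR y = 1):
  • If x = 2: with x = 2, every remaining term of the linear equation is divisible by 3, so the left side is ≡ 0 (mod 3); but the right side -14 ≡ 1 (mod 3). No integers can satisfy it.
  • If y = 1: this contradicts the bound y ≥ 3.
Both branches are infeasible, so the system has no integer solution.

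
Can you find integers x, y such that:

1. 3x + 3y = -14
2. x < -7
No

Even the single constraint (3x + 3y = -14) is infeasible over the integers.

  - 3x + 3y = -14: every term on the left is divisible by 3, so the LHS ≡ 0 (mod 3), but the RHS -14 is not — no integer solution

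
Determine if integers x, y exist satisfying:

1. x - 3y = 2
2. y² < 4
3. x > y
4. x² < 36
Yes

Take x = 2, y = 0. Substituting into each constraint:
  (1) 2 - 3(0) = 2 ✓
  (2) y² = (0)² = 0, and 0 < 4 ✓
  (3) 2 > 0 ✓
  (4) x² = (2)² = 4, and 4 < 36 ✓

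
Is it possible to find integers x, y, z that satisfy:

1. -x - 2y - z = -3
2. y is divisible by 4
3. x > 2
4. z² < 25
Yes

Take x = 3, y = 0, z = 0. Substituting into each constraint:
  (1) (-3) - 2(0) + 0 = -3 ✓
  (2) 0 = 4 × 0, remainder 0 ✓
  (3) 3 > 2 ✓
  (4) z² = (0)² = 0, and 0 < 25 ✓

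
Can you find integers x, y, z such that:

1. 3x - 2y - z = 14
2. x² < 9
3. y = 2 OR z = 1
Yes

Take x = -1, y = -9, z = 1. Substituting into each constraint:
  (1) 3(-1) - 2(-9) + (-1) = 14 ✓
  (2) x² = (-1)² = 1, and 1 < 9 ✓
  (3) z = 1, target 1 ✓ (second branch holds)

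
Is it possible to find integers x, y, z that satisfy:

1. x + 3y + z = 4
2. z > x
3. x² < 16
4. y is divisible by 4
Yes

Take x = 1, y = 0, z = 3. Substituting into each constraint:
  (1) 1 + 3(0) + 3 = 4 ✓
  (2) 3 > 1 ✓
  (3) x² = (1)² = 1, and 1 < 16 ✓
  (4) 0 = 4 × 0, remainder 0 ✓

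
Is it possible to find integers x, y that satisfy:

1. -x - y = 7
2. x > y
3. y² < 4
No

The full constraint system is jointly infeasible over the integers. Each constraint and what it forces:

  - -x - y = 7: is a linear equation tying the variables together
  - x > y: bounds one variable relative to another variable
  - y² < 4: restricts y to |y| ≤ 1

Propagating the comparison: x > y and y ≥ -1 give x ≥ 0. Range argument: with x ∈ [0, ∞], y ∈ [-1, 1], the left side of the equation is at most 1, but the right side is 7 > 1. No integer solution exists.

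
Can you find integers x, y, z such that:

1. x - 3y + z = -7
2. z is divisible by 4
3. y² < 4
Yes

Take x = -4, y = 1, z = 0. Substituting into each constraint:
  (1) (-4) - 3(1) + 0 = -7 ✓
  (2) 0 = 4 × 0, remainder 0 ✓
  (3) y² = (1)² = 1, and 1 < 4 ✓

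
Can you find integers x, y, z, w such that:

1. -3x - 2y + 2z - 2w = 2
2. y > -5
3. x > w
Yes

Take x = 0, y = 0, z = 0, w = -1. Substituting into each constraint:
  (1) -3(0) - 2(0) + 2(0) - 2(-1) = 2 ✓
  (2) 0 > -5 ✓
  (3) 0 > -1 ✓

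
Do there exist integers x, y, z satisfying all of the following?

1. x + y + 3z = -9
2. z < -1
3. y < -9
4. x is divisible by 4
Yes

Take x = 8, y = -11, z = -2. Substituting into each constraint:
  (1) 8 + (-11) + 3(-2) = -9 ✓
  (2) -2 < -1 ✓
  (3) -11 < -9 ✓
  (4) 8 = 4 × 2, remainder 0 ✓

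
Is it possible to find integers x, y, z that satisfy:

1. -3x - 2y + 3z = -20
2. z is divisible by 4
Yes

Take x = 0, y = 10, z = 0. Substituting into each constraint:
  (1) -3(0) - 2(10) + 3(0) = -20 ✓
  (2) 0 = 4 × 0, remainder 0 ✓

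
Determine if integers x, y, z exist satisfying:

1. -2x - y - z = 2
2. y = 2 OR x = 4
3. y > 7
Yes

Take x = 4, y = 8, z = -18. Substituting into each constraint:
  (1) -2(4) + (-8) + 18 = 2 ✓
  (2) x = 4, target 4 ✓ (second branch holds)
  (3) 8 > 7 ✓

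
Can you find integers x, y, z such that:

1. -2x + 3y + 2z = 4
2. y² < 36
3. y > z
Yes

Take x = -3, y = 0, z = -1. Substituting into each constraint:
  (1) -2(-3) + 3(0) + 2(-1) = 4 ✓
  (2) y² = (0)² = 0, and 0 < 36 ✓
  (3) 0 > -1 ✓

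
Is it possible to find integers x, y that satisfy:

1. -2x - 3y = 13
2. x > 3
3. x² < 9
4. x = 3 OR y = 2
No

A contradictory subset is {-2x - 3y = 13, x > 3, x = 3 OR y = 2}. No integer assignment can satisfy these jointly:

  - -2x - 3y = 13: is a linear equation tying the variables together
  - x > 3: bounds one variable relative to a constant
  - x = 3 OR y = 2: forces a choice: either x = 3 or y = 2

Split on the disjunction (x = 3 OR y = 2):
  • If x = 3: this contradicts the bound x ≥ 4.
  • If y = 2: with y = 2, every remaining term of the linear equation is divisible by 2, so the left side is ≡ 0 (mod 2); but the right side 19 ≡ 1 (mod 2). No integers can satisfy it.
Both branches are infeasible, so the system has no integer solution.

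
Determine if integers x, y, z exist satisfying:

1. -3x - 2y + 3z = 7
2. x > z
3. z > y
Yes

Take x = -3, y = -5, z = -4. Substituting into each constraint:
  (1) -3(-3) - 2(-5) + 3(-4) = 7 ✓
  (2) -3 > -4 ✓
  (3) -4 > -5 ✓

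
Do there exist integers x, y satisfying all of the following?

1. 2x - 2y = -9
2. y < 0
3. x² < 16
No

Even the single constraint (2x - 2y = -9) is infeasible over the integers.

  - 2x - 2y = -9: every term on the left is divisible by 2, so the LHS ≡ 0 (mod 2), but the RHS -9 is not — no integer solution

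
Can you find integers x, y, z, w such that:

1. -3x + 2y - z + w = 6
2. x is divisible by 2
Yes

Take x = 0, y = 0, z = -6, w = 0. Substituting into each constraint:
  (1) -3(0) + 2(0) + 6 + 0 = 6 ✓
  (2) 0 = 2 × 0, remainder 0 ✓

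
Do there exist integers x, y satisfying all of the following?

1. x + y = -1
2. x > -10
Yes

Take x = -1, y = 0. Substituting into each constraint:
  (1) (-1) + 0 = -1 ✓
  (2) -1 > -10 ✓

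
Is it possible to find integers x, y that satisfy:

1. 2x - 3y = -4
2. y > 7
Yes

Take x = 10, y = 8. Substituting into each constraint:
  (1) 2(10) - 3(8) = -4 ✓
  (2) 8 > 7 ✓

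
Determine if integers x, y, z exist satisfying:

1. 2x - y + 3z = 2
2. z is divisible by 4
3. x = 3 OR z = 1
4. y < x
Yes

Take x = 3, y = -8, z = -4. Substituting into each constraint:
  (1) 2(3) + 8 + 3(-4) = 2 ✓
  (2) -4 = 4 × -1, remainder 0 ✓
  (3) x = 3, target 3 ✓ (first branch holds)
  (4) -8 < 3 ✓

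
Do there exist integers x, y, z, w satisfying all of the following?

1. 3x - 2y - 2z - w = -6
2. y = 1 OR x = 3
Yes

Take x = 0, y = 1, z = 0, w = 4. Substituting into each constraint:
  (1) 3(0) - 2(1) - 2(0) + (-4) = -6 ✓
  (2) y = 1, target 1 ✓ (first branch holds)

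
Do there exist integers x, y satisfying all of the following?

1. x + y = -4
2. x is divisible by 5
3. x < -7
Yes

Take x = -10, y = 6. Substituting into each constraint:
  (1) (-10) + 6 = -4 ✓
  (2) -10 = 5 × -2, remainder 0 ✓
  (3) -10 < -7 ✓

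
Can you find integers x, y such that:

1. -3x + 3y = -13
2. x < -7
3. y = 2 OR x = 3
No

Even the single constraint (-3x + 3y = -13) is infeasible over the integers.

  - -3x + 3y = -13: every term on the left is divisible by 3, so the LHS ≡ 0 (mod 3), but the RHS -13 is not — no integer solution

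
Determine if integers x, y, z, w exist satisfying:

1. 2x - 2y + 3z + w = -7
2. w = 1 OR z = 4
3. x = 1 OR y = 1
Yes

Take x = 0, y = 1, z = -2, w = 1. Substituting into each constraint:
  (1) 2(0) - 2(1) + 3(-2) + 1 = -7 ✓
  (2) w = 1, target 1 ✓ (first branch holds)
  (3) y = 1, target 1 ✓ (second branch holds)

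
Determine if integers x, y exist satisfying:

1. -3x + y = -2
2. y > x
Yes

Take x = 2, y = 4. Substituting into each constraint:
  (1) -3(2) + 4 = -2 ✓
  (2) 4 > 2 ✓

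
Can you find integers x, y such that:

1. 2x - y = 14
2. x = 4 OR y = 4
Yes

Take x = 4, y = -6. Substituting into each constraint:
  (1) 2(4) + 6 = 14 ✓
  (2) x = 4, target 4 ✓ (first branch holds)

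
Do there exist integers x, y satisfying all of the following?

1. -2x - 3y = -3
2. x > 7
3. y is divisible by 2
No

A contradictory subset is {-2x - 3y = -3, y is divisible by 2}. No integer assignment can satisfy these jointly:

  - -2x - 3y = -3: is a linear equation tying the variables together
  - y is divisible by 2: restricts y to multiples of 2

Modular obstruction: writing y = 2y', every remaining term of the linear equation is divisible by 2, so the left side is ≡ 0 (mod 2); but the right side -3 ≡ 1 (mod 2). No integers can satisfy it.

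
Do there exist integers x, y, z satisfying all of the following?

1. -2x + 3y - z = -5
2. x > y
Yes

Take x = 1, y = 0, z = 3. Substituting into each constraint:
  (1) -2(1) + 3(0) + (-3) = -5 ✓
  (2) 1 > 0 ✓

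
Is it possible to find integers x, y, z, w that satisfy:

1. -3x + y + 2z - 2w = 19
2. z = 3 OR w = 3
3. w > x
Yes

Take x = -1, y = 10, z = 3, w = 0. Substituting into each constraint:
  (1) -3(-1) + 10 + 2(3) - 2(0) = 19 ✓
  (2) z = 3, target 3 ✓ (first branch holds)
  (3) 0 > -1 ✓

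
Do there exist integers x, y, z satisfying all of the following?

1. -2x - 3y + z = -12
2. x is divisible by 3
Yes

Take x = 0, y = 4, z = 0. Substituting into each constraint:
  (1) -2(0) - 3(4) + 0 = -12 ✓
  (2) 0 = 3 × 0, remainder 0 ✓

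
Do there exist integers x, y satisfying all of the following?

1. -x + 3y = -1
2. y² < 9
Yes

Take x = 1, y = 0. Substituting into each constraint:
  (1) (-1) + 3(0) = -1 ✓
  (2) y² = (0)² = 0, and 0 < 9 ✓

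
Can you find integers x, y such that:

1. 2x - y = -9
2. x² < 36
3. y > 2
Yes

Take x = 0, y = 9. Substituting into each constraint:
  (1) 2(0) + (-9) = -9 ✓
  (2) x² = (0)² = 0, and 0 < 36 ✓
  (3) 9 > 2 ✓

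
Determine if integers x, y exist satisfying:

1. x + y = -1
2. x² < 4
Yes

Take x = -1, y = 0. Substituting into each constraint:
  (1) (-1) + 0 = -1 ✓
  (2) x² = (-1)² = 1, and 1 < 4 ✓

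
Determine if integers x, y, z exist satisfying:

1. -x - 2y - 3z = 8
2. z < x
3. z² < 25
Yes

Take x = 2, y = -5, z = 0. Substituting into each constraint:
  (1) (-2) - 2(-5) - 3(0) = 8 ✓
  (2) 0 < 2 ✓
  (3) z² = (0)² = 0, and 0 < 25 ✓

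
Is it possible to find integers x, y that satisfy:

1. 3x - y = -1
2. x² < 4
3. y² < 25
Yes

Take x = 0, y = 1. Substituting into each constraint:
  (1) 3(0) + (-1) = -1 ✓
  (2) x² = (0)² = 0, and 0 < 4 ✓
  (3) y² = (1)² = 1, and 1 < 25 ✓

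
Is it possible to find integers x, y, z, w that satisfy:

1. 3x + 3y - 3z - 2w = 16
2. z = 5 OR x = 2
Yes

Take x = 2, y = 4, z = 0, w = 1. Substituting into each constraint:
  (1) 3(2) + 3(4) - 3(0) - 2(1) = 16 ✓
  (2) x = 2, target 2 ✓ (second branch holds)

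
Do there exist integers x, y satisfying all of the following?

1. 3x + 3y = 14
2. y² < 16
No

Even the single constraint (3x + 3y = 14) is infeasible over the integers.

  - 3x + 3y = 14: every term on the left is divisible by 3, so the LHS ≡ 0 (mod 3), but the RHS 14 is not — no integer solution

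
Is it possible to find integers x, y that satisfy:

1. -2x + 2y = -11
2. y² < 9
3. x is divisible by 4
No

Even the single constraint (-2x + 2y = -11) is infeasible over the integers.

  - -2x + 2y = -11: every term on the left is divisible by 2, so the LHS ≡ 0 (mod 2), but the RHS -11 is not — no integer solution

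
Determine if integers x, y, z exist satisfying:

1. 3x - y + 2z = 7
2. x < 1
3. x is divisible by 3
Yes

Take x = 0, y = 1, z = 4. Substituting into each constraint:
  (1) 3(0) + (-1) + 2(4) = 7 ✓
  (2) 0 < 1 ✓
  (3) 0 = 3 × 0, remainder 0 ✓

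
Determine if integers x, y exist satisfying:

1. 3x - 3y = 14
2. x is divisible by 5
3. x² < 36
No

Even the single constraint (3x - 3y = 14) is infeasible over the integers.

  - 3x - 3y = 14: every term on the left is divisible by 3, so the LHS ≡ 0 (mod 3), but the RHS 14 is not — no integer solution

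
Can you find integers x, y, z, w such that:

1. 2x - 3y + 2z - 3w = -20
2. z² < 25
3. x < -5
Yes

Take x = -6, y = 0, z = -4, w = 0. Substituting into each constraint:
  (1) 2(-6) - 3(0) + 2(-4) - 3(0) = -20 ✓
  (2) z² = (-4)² = 16, and 16 < 25 ✓
  (3) -6 < -5 ✓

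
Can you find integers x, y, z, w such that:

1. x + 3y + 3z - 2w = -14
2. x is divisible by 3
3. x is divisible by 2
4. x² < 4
Yes

Take x = 0, y = 0, z = 0, w = 7. Substituting into each constraint:
  (1) 0 + 3(0) + 3(0) - 2(7) = -14 ✓
  (2) 0 = 3 × 0, remainder 0 ✓
  (3) 0 = 2 × 0, remainder 0 ✓
  (4) x² = (0)² = 0, and 0 < 4 ✓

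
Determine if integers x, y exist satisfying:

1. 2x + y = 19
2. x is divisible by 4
Yes

Take x = 0, y = 19. Substituting into each constraint:
  (1) 2(0) + 19 = 19 ✓
  (2) 0 = 4 × 0, remainder 0 ✓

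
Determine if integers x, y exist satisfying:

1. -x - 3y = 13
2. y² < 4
Yes

Take x = -13, y = 0. Substituting into each constraint:
  (1) 13 - 3(0) = 13 ✓
  (2) y² = (0)² = 0, and 0 < 4 ✓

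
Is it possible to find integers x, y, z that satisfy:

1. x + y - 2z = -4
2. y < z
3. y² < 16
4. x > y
Yes

Take x = 2, y = 0, z = 3. Substituting into each constraint:
  (1) 2 + 0 - 2(3) = -4 ✓
  (2) 0 < 3 ✓
  (3) y² = (0)² = 0, and 0 < 16 ✓
  (4) 2 > 0 ✓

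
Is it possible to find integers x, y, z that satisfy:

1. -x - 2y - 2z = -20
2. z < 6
Yes

Take x = 0, y = 10, z = 0. Substituting into each constraint:
  (1) 0 - 2(10) - 2(0) = -20 ✓
  (2) 0 < 6 ✓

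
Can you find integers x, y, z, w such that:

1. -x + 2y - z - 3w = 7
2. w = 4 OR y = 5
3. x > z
Yes

Take x = 0, y = 9, z = -1, w = 4. Substituting into each constraint:
  (1) 0 + 2(9) + 1 - 3(4) = 7 ✓
  (2) w = 4, target 4 ✓ (first branch holds)
  (3) 0 > -1 ✓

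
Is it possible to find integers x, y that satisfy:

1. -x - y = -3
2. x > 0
Yes

Take x = 1, y = 2. Substituting into each constraint:
  (1) (-1) + (-2) = -3 ✓
  (2) 1 > 0 ✓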